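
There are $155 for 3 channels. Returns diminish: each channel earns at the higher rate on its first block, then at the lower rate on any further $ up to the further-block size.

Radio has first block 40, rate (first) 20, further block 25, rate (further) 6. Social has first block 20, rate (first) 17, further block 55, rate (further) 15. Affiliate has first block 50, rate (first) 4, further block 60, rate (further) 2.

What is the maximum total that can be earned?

Order all 6 blocks by rate: Radio/T1 20 > Social/T1 17 > Social/T2 15 > Radio/T2 6 > Affiliate/T1 4 > Affiliate/T2 2.
Radio T1 at 20: fill all 40 ; 115 left.
Social/T1 (17): +20 ; 95 left.
Fill Social T2 block (55 at 15) ; 40 left.
Radio T2 at 6: fill all 25 ; 15 left.
15 remain; put them into Affiliate T1 at 4.
Total = 20×40 + 17×20 + 15×55 + 6×25 + 4×15 = 2175.

2175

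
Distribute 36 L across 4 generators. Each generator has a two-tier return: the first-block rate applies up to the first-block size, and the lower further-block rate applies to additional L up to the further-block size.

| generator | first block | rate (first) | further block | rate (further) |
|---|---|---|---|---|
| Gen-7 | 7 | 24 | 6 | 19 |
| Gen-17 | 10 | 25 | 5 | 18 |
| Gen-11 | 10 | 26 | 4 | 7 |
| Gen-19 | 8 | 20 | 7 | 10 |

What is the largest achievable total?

Treat each block as its own option and order by rate: Gen-11/T1 26 > Gen-17/T1 25 > Gen-7/T1 24 > Gen-19/T1 20 > Gen-7/T2 19 > Gen-17/T2 18 > Gen-19/T2 10 > Gen-11/T2 7.
Gen-11 T1 at 26: fill all 10 — 26 left.
Gen-17/T1 (25): +10 — 16 left.
Gen-7/T1 (24): +7 — 9 left.
Fill Gen-19 T1 block (8 at 20) — 1 left.
Gen-7 T2 at 19: only 1 left, fill 1.
Total = 26×10 + 25×10 + 24×7 + 20×8 + 19×1 = 857.

857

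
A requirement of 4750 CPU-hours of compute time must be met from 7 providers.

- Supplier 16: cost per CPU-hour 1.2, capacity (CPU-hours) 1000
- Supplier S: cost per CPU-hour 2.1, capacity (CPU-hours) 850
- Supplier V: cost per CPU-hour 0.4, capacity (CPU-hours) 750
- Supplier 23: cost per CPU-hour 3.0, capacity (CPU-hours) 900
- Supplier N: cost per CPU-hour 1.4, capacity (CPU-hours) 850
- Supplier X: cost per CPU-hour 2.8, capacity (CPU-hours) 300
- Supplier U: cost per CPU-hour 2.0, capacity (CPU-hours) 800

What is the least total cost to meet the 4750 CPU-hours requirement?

7515

Cheapest first:
Supplier V (0.4): use full 750 ; 4000 CPU-hours to go.
Take 1000 from Supplier 16 at 1.2 ; need 3000 more.
Supplier N at 1.4: take all 850 CPU-hours ; 2150 still needed.
Supplier U at 2.0: take all 800 CPU-hours ; 1350 still needed.
Supplier S (2.1): use full 850 ; 500 CPU-hours to go.
Take 300 from Supplier X at 2.8 ; need 200 more.
Take 200 from Supplier 23 at 3.0 to finish.
Cost = 750×0.4 + 1000×1.2 + 850×1.4 + 800×2.0 + 850×2.1 + 300×2.8 + 200×3.0 = 7515.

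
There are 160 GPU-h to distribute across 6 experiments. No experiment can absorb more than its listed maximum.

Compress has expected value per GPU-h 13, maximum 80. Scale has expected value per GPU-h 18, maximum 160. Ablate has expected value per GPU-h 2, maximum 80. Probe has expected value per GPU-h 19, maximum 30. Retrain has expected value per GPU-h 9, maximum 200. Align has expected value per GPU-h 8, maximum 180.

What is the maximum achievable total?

2910

Rank by expected value per GPU-h: Probe 19 > Scale 18 > Compress 13 > Retrain 9 > Align 8 > Ablate 2.
Probe: +30 to 30 (cap) ; 130 left.
Only 130 left; Scale takes them to reach 130.
Total = 18×130 + 19×30 = 2910.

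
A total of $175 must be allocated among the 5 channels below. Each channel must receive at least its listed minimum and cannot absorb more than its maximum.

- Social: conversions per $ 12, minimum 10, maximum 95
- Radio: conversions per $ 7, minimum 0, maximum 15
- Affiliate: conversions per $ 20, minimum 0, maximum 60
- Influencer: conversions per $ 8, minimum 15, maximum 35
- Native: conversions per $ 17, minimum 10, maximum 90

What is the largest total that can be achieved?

Meeting every minimum uses 10+0+0+15+10 = 35 $, leaving 140.
Order the channels by conversions per $: Affiliate 20 > Native 17 > Social 12 > Influencer 8 > Radio 7.
Give Affiliate 60 more to hit its cap of 60 — 80 left.
Give Native 80 more to hit its cap of 90 — 0 left.
Total = 12×10 + 20×60 + 8×15 + 17×90 = 2970.

2970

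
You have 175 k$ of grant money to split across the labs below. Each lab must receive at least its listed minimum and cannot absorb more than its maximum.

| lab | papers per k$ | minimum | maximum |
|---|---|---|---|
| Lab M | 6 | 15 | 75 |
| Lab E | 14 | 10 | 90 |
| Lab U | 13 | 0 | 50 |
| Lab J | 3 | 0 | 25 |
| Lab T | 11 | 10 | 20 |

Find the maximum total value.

Meeting every minimum uses 15+10+0+0+10 = 35 k$, leaving 140.
Highest papers per k$ first: Lab E 14 > Lab U 13 > Lab T 11 > Lab M 6 > Lab J 3.
Lab E takes 80 more to reach its cap of 90 ; 60 left.
Lab U takes 50 more to reach its cap of 50 ; 10 left.
Lab T: +10 to 20 (cap) ; 0 left.
Total = 6×15 + 14×90 + 13×50 + 11×20 = 2220.

2220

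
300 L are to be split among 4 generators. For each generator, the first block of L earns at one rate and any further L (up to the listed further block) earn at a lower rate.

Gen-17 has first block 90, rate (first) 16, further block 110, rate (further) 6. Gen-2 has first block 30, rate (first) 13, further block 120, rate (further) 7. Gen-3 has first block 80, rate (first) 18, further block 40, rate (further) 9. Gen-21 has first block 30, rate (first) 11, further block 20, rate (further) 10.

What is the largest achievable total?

4230

Order all 8 blocks by rate: Gen-3/tier1 18 > Gen-17/tier1 16 > Gen-2/tier1 13 > Gen-21/tier1 11 > Gen-21/tier2 10 > Gen-3/tier2 9 > Gen-2/tier2 7 > Gen-17/tier2 6.
Fill Gen-3 tier1 block (80 at 18) → 220 left.
Gen-17/tier1 (16): +90 → 130 left.
Gen-2 tier1 at 13: fill all 30 → 100 left.
Gen-21 tier1 at 11: fill all 30 → 70 left.
Gen-21 tier2 at 10: fill all 20 → 50 left.
Gen-3 tier2 at 9: fill all 40 → 10 left.
10 remain; put them into Gen-2 tier2 at 7.
Total = 18×80 + 16×90 + 13×30 + 11×30 + 10×20 + 9×40 + 7×10 = 4230.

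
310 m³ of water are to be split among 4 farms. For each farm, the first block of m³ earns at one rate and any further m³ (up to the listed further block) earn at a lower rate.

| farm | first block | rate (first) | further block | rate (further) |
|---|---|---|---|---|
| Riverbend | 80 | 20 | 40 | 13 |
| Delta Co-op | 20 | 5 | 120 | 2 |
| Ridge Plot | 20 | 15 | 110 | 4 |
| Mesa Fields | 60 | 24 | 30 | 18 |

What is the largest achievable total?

Rank every tier by rate: Mesa Fields/tier1 24 > Riverbend/tier1 20 > Mesa Fields/tier2 18 > Ridge Plot/tier1 15 > Riverbend/tier2 13 > Delta Co-op/tier1 5 > Ridge Plot/tier2 4 > Delta Co-op/tier2 2.
Fill Mesa Fields tier1 block (60 at 24) ; 250 left.
Riverbend tier1 at 20: fill all 80 ; 170 left.
Mesa Fields/tier2 (18): +30 ; 140 left.
Ridge Plot tier1 at 15: fill all 20 ; 120 left.
Riverbend tier2 at 13: fill all 40 ; 80 left.
Delta Co-op tier1 at 5: fill all 20 ; 60 left.
Ridge Plot tier2 at 4: only 60 left, fill 60.
Total = 24×60 + 20×80 + 18×30 + 15×20 + 13×40 + 5×20 + 4×60 = 4740.

4740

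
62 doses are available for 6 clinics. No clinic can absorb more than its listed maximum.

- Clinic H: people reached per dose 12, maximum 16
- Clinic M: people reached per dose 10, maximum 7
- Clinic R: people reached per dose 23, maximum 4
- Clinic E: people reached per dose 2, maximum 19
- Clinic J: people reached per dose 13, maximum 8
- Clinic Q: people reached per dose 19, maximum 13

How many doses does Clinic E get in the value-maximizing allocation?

Rank by people reached per dose: Clinic R 23 > Clinic Q 19 > Clinic J 13 > Clinic H 12 > Clinic M 10 > Clinic E 2.
Clinic R: +4 to 4 (cap) — 58 left.
Give Clinic Q 13 to hit its cap of 13 — 45 left.
Give Clinic J 8 to hit its cap of 8 — 37 left.
Clinic H takes 16 to reach its cap of 16 — 21 left.
Give Clinic M 7 to hit its cap of 7 — 14 left.
Only 14 left; Clinic E takes them to reach 14.

14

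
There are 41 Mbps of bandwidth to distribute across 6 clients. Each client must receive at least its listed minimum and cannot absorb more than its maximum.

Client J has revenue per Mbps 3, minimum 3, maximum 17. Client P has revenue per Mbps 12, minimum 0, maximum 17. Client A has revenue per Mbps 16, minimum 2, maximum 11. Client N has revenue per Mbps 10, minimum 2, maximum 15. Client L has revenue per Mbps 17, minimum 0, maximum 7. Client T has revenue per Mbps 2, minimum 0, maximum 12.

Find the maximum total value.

538

Meeting every minimum uses 3+0+2+2+0+0 = 7 Mbps, leaving 34.
Order the clients by revenue per Mbps: Client L 17 > Client A 16 > Client P 12 > Client N 10 > Client J 3 > Client T 2.
Give Client L 7 more to hit its cap of 7 → 27 left.
Client A takes 9 more to reach its cap of 11 → 18 left.
Client P: +17 to 17 (cap) → 1 left.
Only 1 left; Client N takes them to reach 3.
Total = 3×3 + 12×17 + 16×11 + 10×3 + 17×7 = 538.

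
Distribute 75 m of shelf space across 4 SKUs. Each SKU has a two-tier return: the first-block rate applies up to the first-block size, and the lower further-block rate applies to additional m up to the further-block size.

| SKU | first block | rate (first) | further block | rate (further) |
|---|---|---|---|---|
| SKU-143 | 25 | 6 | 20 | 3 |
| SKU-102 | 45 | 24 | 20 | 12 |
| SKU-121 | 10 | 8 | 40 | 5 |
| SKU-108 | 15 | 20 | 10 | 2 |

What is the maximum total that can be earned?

Order all 8 blocks by rate: SKU-102/first 24 > SKU-108/first 20 > SKU-102/second 12 > SKU-121/first 8 > SKU-143/first 6 > SKU-121/second 5 > SKU-143/second 3 > SKU-108/second 2.
SKU-102/first (24): +45 → 30 left.
SKU-108/first (20): +15 → 15 left.
SKU-102 second at 12: only 15 left, fill 15.
Total = 24×45 + 20×15 + 12×15 = 1560.

1560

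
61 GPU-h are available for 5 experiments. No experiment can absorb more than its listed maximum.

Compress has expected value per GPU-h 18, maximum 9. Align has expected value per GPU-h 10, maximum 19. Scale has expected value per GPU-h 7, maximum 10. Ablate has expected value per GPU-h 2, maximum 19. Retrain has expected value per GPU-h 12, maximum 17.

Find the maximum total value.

638

Rank by expected value per GPU-h: Compress 18 > Retrain 12 > Align 10 > Scale 7 > Ablate 2.
Give Compress 9 to hit its cap of 9 — 52 left.
Give Retrain 17 to hit its cap of 17 — 35 left.
Give Align 19 to hit its cap of 19 — 16 left.
Scale: +10 to 10 (cap) — 6 left.
Only 6 left; Ablate takes them to reach 6.
Total = 18×9 + 10×19 + 7×10 + 2×6 + 12×17 = 638.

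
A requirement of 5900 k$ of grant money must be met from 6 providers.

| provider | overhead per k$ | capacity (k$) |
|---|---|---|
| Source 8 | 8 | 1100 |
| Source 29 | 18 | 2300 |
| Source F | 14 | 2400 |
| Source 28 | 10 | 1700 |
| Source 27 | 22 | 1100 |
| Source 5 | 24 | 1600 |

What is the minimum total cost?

Use providers in increasing cost order.
Source 8 at 8: take all 1100 k$ ; 4800 still needed.
Source 28 (10): use full 1700 ; 3100 k$ to go.
Take 2400 from Source F at 14 ; need 700 more.
Source 29 at 18: take 700 of its 2300 ; requirement met.
Source 27, Source 5: unused.
Cost = 1100×8 + 1700×10 + 2400×14 + 700×18 = 72000.

72000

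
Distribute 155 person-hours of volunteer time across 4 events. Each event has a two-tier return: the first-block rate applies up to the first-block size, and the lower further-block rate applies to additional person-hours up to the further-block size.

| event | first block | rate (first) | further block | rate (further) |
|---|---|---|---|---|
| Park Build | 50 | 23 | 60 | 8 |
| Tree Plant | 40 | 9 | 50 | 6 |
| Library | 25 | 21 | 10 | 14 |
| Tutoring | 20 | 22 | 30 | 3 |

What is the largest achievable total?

2695

Rank every tier by rate: Park Build/T1 23 > Tutoring/T1 22 > Library/T1 21 > Library/T2 14 > Tree Plant/T1 9 > Park Build/T2 8 > Tree Plant/T2 6 > Tutoring/T2 3.
Park Build/T1 (23): +50 ; 105 left.
Fill Tutoring T1 block (20 at 22) ; 85 left.
Library/T1 (21): +25 ; 60 left.
Library/T2 (14): +10 ; 50 left.
Tree Plant T1 at 9: fill all 40 ; 10 left.
Park Build T2 at 8: only 10 left, fill 10.
Total = 23×50 + 22×20 + 21×25 + 14×10 + 9×40 + 8×10 = 2695.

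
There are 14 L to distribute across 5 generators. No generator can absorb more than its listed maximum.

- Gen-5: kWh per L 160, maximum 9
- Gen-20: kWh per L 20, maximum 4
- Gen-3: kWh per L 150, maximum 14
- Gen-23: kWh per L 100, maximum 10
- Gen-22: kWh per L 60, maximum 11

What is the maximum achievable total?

2190

Order the generators by kWh per L: Gen-5 160 > Gen-3 150 > Gen-23 100 > Gen-22 60 > Gen-20 20.
Give Gen-5 9 to hit its cap of 9 → 5 left.
Gen-3 has room for 14 but only 5 remain, so it gets 5.
Total = 160×9 + 150×5 = 2190.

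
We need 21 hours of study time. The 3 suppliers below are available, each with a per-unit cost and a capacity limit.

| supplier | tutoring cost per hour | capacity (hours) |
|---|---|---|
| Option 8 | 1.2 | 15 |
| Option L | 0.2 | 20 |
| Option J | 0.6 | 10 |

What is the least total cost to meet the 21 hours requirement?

Use suppliers in increasing cost order.
Take 20 from Option L at 0.2 — need 1 more.
Option J at 0.6: take 1 of its 10 — requirement met.
Option 8: unused.
Cost = 20×0.2 + 1×0.6 = 4.6.

4.6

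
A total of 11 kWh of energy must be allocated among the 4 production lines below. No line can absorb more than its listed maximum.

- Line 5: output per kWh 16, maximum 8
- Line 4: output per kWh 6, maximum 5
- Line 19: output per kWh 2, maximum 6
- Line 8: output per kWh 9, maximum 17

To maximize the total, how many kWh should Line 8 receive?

Order the production lines by output per kWh: Line 5 16 > Line 8 9 > Line 4 6 > Line 19 2.
Line 5: +8 to 8 (cap) ; 3 left.
Line 8 has room for 17 but only 3 remain, so it gets 3.

3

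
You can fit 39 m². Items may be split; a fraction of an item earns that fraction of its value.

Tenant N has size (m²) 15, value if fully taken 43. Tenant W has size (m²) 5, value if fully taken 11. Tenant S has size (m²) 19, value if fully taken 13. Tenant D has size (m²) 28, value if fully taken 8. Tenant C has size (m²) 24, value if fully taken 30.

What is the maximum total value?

77.75

Sort by value density: Tenant N 43/15≈2.87, Tenant W 11/5≈2.2, Tenant C 30/24≈1.25, Tenant S 13/19≈0.684, Tenant D 8/28≈0.286.
Take all of Tenant N (15 m², value 43) ; 24 m² left.
Take all of Tenant W (5 m², value 11) ; 19 m² left.
19 m² left: a 19/24 share of Tenant C gives 30×19/24 = 23.75.
Total value = 77.75.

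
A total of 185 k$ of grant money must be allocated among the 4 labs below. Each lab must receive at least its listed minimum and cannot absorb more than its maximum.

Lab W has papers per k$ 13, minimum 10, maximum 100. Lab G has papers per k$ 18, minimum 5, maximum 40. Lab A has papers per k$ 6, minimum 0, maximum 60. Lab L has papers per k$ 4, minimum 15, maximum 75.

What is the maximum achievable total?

2260

Meeting every minimum uses 10+5+0+15 = 30 k$, leaving 155.
Order the labs by papers per k$: Lab G 18 > Lab W 13 > Lab A 6 > Lab L 4.
Lab G: +35 to 40 (cap) ; 120 left.
Lab W takes 90 more to reach its cap of 100 ; 30 left.
Only 30 left; Lab A takes them to reach 30.
Total = 13×100 + 18×40 + 6×30 + 4×15 = 2260.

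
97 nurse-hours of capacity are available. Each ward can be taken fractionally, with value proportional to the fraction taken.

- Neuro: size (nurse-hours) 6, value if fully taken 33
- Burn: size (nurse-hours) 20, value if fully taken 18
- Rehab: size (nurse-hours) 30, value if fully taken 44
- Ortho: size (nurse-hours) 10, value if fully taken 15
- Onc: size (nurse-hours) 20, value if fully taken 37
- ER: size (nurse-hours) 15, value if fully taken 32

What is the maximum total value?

Rank by value-to-size ratio: Neuro 33/6≈5.5, ER 32/15≈2.13, Onc 37/20≈1.85, Ortho 15/10≈1.5, Rehab 44/30≈1.47, Burn 18/20≈0.9.
Take all of Neuro (6 nurse-hours, value 33) — 91 nurse-hours left.
Take all of ER (15 nurse-hours, value 32) — 76 nurse-hours left.
All 20 nurse-hours of Onc fit (value 37) — 56 remain.
All 10 nurse-hours of Ortho fit (value 15) — 46 remain.
Rehab: take in full, 30 nurse-hours for value 44 — 16 left.
16 nurse-hours left: a 16/20 share of Burn gives 18×16/20 = 14.4.
Total value = 175.4.

175.4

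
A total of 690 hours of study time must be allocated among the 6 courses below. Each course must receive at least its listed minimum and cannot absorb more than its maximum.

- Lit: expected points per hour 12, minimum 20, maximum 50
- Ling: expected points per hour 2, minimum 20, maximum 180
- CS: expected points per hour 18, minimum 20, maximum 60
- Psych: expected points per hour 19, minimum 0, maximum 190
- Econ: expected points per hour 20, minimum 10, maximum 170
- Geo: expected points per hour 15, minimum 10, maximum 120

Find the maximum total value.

10690

Meeting every minimum uses 20+20+20+0+10+10 = 80 hours, leaving 610.
Rank by expected points per hour: Econ 20 > Psych 19 > CS 18 > Geo 15 > Lit 12 > Ling 2.
Give Econ 160 more to hit its cap of 170 ; 450 left.
Give Psych 190 more to hit its cap of 190 ; 260 left.
CS: +40 to 60 (cap) ; 220 left.
Give Geo 110 more to hit its cap of 120 ; 110 left.
Lit takes 30 more to reach its cap of 50 ; 80 left.
Ling: +80 (room for 160) → 100. Pool exhausted.
Total = 12×50 + 2×100 + 18×60 + 19×190 + 20×170 + 15×120 = 10690.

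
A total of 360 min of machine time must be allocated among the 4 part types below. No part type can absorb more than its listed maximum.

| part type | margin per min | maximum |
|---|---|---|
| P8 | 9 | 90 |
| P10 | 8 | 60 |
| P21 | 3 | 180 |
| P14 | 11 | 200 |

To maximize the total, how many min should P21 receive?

Order the part types by margin per min: P14 11 > P8 9 > P10 8 > P21 3.
P14: +200 to 200 (cap) — 160 left.
P8: +90 to 90 (cap) — 70 left.
Give P10 60 to hit its cap of 60 — 10 left.
Only 10 left; P21 takes them to reach 10.

10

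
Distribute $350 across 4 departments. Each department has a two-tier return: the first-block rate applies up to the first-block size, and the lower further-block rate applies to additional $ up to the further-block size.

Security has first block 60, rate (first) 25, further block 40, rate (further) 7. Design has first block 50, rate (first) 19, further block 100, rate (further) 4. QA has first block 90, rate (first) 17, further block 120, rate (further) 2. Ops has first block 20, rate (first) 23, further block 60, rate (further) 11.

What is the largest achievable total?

Order all 8 blocks by rate: Security/tier1 25 > Ops/tier1 23 > Design/tier1 19 > QA/tier1 17 > Ops/tier2 11 > Security/tier2 7 > Design/tier2 4 > QA/tier2 2.
Security/tier1 (25): +60 — 290 left.
Fill Ops tier1 block (20 at 23) — 270 left.
Design tier1 at 19: fill all 50 — 220 left.
Fill QA tier1 block (90 at 17) — 130 left.
Ops/tier2 (11): +60 — 70 left.
Security/tier2 (7): +40 — 30 left.
Design/tier2: +30 of 100 at 4; pool empty.
Total = 25×60 + 23×20 + 19×50 + 17×90 + 11×60 + 7×40 + 4×30 = 5500.

5500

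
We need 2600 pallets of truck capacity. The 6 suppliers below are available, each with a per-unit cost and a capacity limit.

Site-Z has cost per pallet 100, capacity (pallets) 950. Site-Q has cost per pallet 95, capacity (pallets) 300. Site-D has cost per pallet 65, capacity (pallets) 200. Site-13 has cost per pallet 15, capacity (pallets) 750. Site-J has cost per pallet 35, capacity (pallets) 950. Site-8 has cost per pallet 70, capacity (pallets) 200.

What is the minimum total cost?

Cheapest first:
Take 750 from Site-13 at 15 ; need 1850 more.
Site-J (35): use full 950 ; 900 pallets to go.
Site-D at 65: take all 200 pallets ; 700 still needed.
Site-8 at 70: take all 200 pallets ; 500 still needed.
Site-Q at 95: take all 300 pallets ; 200 still needed.
Site-Z at 100: take 200 of its 950 ; requirement met.
Cost = 750×15 + 950×35 + 200×65 + 200×70 + 300×95 + 200×100 = 120000.

120000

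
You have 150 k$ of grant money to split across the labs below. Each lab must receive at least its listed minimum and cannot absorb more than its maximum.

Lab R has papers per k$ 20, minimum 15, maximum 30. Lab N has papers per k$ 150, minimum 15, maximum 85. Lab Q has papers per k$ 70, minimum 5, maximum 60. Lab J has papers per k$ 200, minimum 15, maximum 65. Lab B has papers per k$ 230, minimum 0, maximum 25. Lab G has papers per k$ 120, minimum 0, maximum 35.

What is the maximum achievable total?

Meeting every minimum uses 15+15+5+15+0+0 = 50 k$, leaving 100.
Order the labs by papers per k$: Lab B 230 > Lab J 200 > Lab N 150 > Lab G 120 > Lab Q 70 > Lab R 20.
Lab B takes 25 more to reach its cap of 25 ; 75 left.
Lab J: +50 to 65 (cap) ; 25 left.
Only 25 left; Lab N takes them to reach 40.
Total = 20×15 + 150×40 + 70×5 + 200×65 + 230×25 = 25400.

25400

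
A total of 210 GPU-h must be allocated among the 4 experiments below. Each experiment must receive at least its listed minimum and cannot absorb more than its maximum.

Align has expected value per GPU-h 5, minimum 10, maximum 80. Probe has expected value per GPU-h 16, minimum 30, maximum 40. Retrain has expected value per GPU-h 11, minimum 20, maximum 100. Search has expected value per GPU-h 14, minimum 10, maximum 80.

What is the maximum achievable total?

2690

Meeting every minimum uses 10+30+20+10 = 70 GPU-h, leaving 140.
Rank by expected value per GPU-h: Probe 16 > Search 14 > Retrain 11 > Align 5.
Probe takes 10 more to reach its cap of 40 → 130 left.
Give Search 70 more to hit its cap of 80 → 60 left.
Retrain has room for 80 more but only 60 remain, so it gets 80.
Total = 5×10 + 16×40 + 11×80 + 14×80 = 2690.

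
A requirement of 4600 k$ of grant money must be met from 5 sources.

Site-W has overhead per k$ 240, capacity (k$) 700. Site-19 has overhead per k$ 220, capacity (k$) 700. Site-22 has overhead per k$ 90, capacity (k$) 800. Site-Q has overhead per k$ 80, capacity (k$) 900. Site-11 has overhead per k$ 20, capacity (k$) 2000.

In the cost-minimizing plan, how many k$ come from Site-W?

200

Fill from the cheapest source first.
Site-11 (20): use full 2000 — 2600 k$ to go.
Site-Q at 80: take all 900 k$ — 1700 still needed.
Site-22 at 90: take all 800 k$ — 900 still needed.
Take 700 from Site-19 at 220 — need 200 more.
Site-W (240): take the remaining 200 — done.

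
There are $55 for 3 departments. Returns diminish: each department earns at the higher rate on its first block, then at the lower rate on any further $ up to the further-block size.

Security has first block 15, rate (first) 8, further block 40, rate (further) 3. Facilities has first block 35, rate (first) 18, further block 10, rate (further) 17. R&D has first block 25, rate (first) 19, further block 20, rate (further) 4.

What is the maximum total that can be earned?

1015

Treat each block as its own option and order by rate: R&D/tier1 19 > Facilities/tier1 18 > Facilities/tier2 17 > Security/tier1 8 > R&D/tier2 4 > Security/tier2 3.
Fill R&D tier1 block (25 at 19) → 30 left.
Facilities/tier1: +30 of 35 at 18; pool empty.
Total = 19×25 + 18×30 = 1015.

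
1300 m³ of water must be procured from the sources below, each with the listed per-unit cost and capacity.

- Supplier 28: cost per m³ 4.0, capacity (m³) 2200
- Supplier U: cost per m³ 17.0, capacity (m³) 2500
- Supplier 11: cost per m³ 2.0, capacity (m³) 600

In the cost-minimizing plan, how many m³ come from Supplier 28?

700

Cheapest first:
Supplier 11 (2.0): use full 600 → 700 m³ to go.
Take 700 from Supplier 28 at 4.0 to finish.
Supplier U: unused.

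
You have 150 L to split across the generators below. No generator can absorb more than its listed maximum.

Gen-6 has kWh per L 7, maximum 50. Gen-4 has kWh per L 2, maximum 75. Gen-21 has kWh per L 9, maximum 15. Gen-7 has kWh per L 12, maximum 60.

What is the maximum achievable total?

1255

Order the generators by kWh per L: Gen-7 12 > Gen-21 9 > Gen-6 7 > Gen-4 2.
Give Gen-7 60 to hit its cap of 60 — 90 left.
Gen-21: +15 to 15 (cap) — 75 left.
Give Gen-6 50 to hit its cap of 50 — 25 left.
Gen-4: +25 (room for 75) → 25. Pool exhausted.
Total = 7×50 + 2×25 + 9×15 + 12×60 = 1255.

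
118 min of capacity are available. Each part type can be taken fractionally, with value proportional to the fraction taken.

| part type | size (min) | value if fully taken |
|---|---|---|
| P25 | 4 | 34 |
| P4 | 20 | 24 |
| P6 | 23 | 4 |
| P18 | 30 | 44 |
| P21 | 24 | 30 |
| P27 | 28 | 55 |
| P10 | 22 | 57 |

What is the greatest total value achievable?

Best value per unit of size first: P25 34/4≈8.5, P10 57/22≈2.59, P27 55/28≈1.96, P18 44/30≈1.47, P21 30/24≈1.25, P4 24/20≈1.2, P6 4/23≈0.174.
All 4 min of P25 fit (value 34) — 114 remain.
All 22 min of P10 fit (value 57) — 92 remain.
All 28 min of P27 fit (value 55) — 64 remain.
Take all of P18 (30 min, value 44) — 34 min left.
P21: take in full, 24 min for value 30 — 10 left.
10 min left: a 10/20 share of P4 gives 24×10/20 = 12.
Total value = 232.

232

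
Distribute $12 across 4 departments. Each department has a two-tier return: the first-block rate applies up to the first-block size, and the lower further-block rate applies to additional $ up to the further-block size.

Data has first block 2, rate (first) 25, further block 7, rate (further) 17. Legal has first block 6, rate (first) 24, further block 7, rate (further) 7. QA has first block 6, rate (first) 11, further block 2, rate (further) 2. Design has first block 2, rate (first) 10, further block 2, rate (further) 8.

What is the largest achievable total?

262

Order all 8 blocks by rate: Data/T1 25 > Legal/T1 24 > Data/T2 17 > QA/T1 11 > Design/T1 10 > Design/T2 8 > Legal/T2 7 > QA/T2 2.
Fill Data T1 block (2 at 25) — 10 left.
Fill Legal T1 block (6 at 24) — 4 left.
Data T2 at 17: only 4 left, fill 4.
Total = 25×2 + 24×6 + 17×4 = 262.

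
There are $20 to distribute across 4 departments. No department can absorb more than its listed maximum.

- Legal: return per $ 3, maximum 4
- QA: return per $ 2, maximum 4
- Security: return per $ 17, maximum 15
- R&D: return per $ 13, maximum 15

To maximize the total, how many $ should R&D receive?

Highest return per $ first: Security 17 > R&D 13 > Legal 3 > QA 2.
Security takes 15 to reach its cap of 15 — 5 left.
R&D: +5 (room for 15) → 5. Pool exhausted.

5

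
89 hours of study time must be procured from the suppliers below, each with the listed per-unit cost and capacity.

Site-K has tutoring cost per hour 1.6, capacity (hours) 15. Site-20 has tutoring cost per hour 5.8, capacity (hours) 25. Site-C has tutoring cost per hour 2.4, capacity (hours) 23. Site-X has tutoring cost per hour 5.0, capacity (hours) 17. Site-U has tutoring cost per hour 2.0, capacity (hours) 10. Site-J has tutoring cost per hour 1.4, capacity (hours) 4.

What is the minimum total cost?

305.8

Cheapest first:
Take 4 from Site-J at 1.4 ; need 85 more.
Site-K at 1.6: take all 15 hours ; 70 still needed.
Site-U (2.0): use full 10 ; 60 hours to go.
Site-C at 2.4: take all 23 hours ; 37 still needed.
Take 17 from Site-X at 5.0 ; need 20 more.
Site-20 at 5.8: take 20 of its 25 ; requirement met.
Cost = 4×1.4 + 15×1.6 + 10×2.0 + 23×2.4 + 17×5.0 + 20×5.8 = 305.8.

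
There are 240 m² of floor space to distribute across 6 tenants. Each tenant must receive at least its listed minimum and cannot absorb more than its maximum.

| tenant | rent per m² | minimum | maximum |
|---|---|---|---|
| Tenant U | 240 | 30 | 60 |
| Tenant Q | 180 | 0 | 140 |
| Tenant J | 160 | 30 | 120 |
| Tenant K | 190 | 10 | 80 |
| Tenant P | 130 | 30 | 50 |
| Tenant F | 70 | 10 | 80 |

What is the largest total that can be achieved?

44400

Meeting every minimum uses 30+0+30+10+30+10 = 110 m², leaving 130.
Highest rent per m² first: Tenant U 240 > Tenant K 190 > Tenant Q 180 > Tenant J 160 > Tenant P 130 > Tenant F 70.
Tenant U: +30 to 60 (cap) ; 100 left.
Tenant K takes 70 more to reach its cap of 80 ; 30 left.
Tenant Q has room for 140 more but only 30 remain, so it gets 30.
Total = 240×60 + 180×30 + 160×30 + 190×80 + 130×30 + 70×10 = 44400.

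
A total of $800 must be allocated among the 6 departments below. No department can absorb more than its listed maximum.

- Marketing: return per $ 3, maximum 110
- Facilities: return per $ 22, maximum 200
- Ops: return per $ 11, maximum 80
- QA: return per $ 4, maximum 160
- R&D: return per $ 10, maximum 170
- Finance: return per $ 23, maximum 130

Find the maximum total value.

10790

Rank by return per $: Finance 23 > Facilities 22 > Ops 11 > R&D 10 > QA 4 > Marketing 3.
Give Finance 130 to hit its cap of 130 ; 670 left.
Facilities takes 200 to reach its cap of 200 ; 470 left.
Give Ops 80 to hit its cap of 80 ; 390 left.
R&D takes 170 to reach its cap of 170 ; 220 left.
Give QA 160 to hit its cap of 160 ; 60 left.
Marketing has room for 110 but only 60 remain, so it gets 60.
Total = 3×60 + 22×200 + 11×80 + 4×160 + 10×170 + 23×130 = 10790.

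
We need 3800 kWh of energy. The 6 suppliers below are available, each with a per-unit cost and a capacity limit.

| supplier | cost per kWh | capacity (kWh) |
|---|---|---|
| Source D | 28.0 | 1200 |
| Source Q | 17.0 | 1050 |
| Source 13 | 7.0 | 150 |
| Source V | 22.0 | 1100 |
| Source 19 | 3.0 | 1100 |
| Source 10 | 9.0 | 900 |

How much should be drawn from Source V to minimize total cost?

600

Fill from the cheapest supplier first.
Source 19 (3.0): use full 1100 — 2700 kWh to go.
Take 150 from Source 13 at 7.0 — need 2550 more.
Take 900 from Source 10 at 9.0 — need 1650 more.
Source Q (17.0): use full 1050 — 600 kWh to go.
Source V at 22.0: take 600 of its 1100 — requirement met.
Source D: unused.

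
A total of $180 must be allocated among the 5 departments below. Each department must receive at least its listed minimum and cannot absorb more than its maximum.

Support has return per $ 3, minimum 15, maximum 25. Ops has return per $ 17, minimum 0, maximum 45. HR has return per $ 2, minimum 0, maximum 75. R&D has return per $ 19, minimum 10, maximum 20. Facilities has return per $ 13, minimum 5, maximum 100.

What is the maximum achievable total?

Meeting every minimum uses 15+0+0+10+5 = 30 $, leaving 150.
Highest return per $ first: R&D 19 > Ops 17 > Facilities 13 > Support 3 > HR 2.
Give R&D 10 more to hit its cap of 20 — 140 left.
Ops: +45 to 45 (cap) — 95 left.
Facilities: +95 to 100 (cap) — 0 left.
Total = 3×15 + 17×45 + 19×20 + 13×100 = 2490.

2490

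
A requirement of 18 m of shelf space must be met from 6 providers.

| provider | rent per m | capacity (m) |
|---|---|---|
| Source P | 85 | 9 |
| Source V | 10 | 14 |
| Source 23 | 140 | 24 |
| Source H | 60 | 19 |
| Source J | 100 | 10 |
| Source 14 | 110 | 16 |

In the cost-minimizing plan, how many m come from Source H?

4

Cheapest first:
Take 14 from Source V at 10 → need 4 more.
Take 4 from Source H at 60 to finish.
Source P, Source J, Source 14, Source 23: unused.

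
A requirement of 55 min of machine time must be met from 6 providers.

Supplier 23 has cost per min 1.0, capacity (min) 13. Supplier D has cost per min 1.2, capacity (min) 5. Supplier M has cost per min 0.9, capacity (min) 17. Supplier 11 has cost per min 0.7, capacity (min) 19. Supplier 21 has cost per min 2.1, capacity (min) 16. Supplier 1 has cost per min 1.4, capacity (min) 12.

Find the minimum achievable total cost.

49

Fill from the cheapest provider first.
Supplier 11 at 0.7: take all 19 min ; 36 still needed.
Supplier M at 0.9: take all 17 min ; 19 still needed.
Supplier 23 (1.0): use full 13 ; 6 min to go.
Supplier D at 1.2: take all 5 min ; 1 still needed.
Supplier 1 at 1.4: take 1 of its 12 ; requirement met.
Supplier 21: unused.
Cost = 19×0.7 + 17×0.9 + 13×1.0 + 5×1.2 + 1×1.4 = 49.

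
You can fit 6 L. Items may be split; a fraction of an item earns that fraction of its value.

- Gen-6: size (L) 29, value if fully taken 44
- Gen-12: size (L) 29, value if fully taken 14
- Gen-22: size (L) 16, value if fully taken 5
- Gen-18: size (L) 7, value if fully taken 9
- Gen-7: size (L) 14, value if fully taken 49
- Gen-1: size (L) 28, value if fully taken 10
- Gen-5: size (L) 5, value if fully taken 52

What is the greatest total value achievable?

Best value per unit of size first: Gen-5 52/5≈10.4, Gen-7 49/14≈3.5, Gen-6 44/29≈1.52, Gen-18 9/7≈1.29, Gen-12 14/29≈0.483, Gen-1 10/28≈0.357, Gen-22 5/16≈0.312.
Gen-5: take in full, 5 L for value 52 — 1 left.
Fill the last 1 L with part of Gen-7: 1/14 of it earns 3.5.
Total value = 55.5.

55.5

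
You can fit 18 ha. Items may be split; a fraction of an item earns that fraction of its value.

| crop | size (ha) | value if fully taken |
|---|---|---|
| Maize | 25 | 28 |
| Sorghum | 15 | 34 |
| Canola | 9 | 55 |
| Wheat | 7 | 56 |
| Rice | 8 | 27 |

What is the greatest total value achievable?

117.75

Sort by value density: Wheat 56/7≈8, Canola 55/9≈6.11, Rice 27/8≈3.38, Sorghum 34/15≈2.27, Maize 28/25≈1.12.
Take all of Wheat (7 ha, value 56) — 11 ha left.
All 9 ha of Canola fit (value 55) — 2 remain.
2 ha left: a 2/8 share of Rice gives 27×2/8 = 6.75.
Total value = 117.75.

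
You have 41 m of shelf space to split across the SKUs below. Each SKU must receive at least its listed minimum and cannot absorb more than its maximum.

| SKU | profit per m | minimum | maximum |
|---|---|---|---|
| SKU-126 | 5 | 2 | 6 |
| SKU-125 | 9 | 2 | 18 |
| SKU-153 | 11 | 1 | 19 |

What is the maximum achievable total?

391

Meeting every minimum uses 2+2+1 = 5 m, leaving 36.
Highest profit per m first: SKU-153 11 > SKU-125 9 > SKU-126 5.
Give SKU-153 18 more to hit its cap of 19 ; 18 left.
SKU-125 takes 16 more to reach its cap of 18 ; 2 left.
SKU-126 has room for 4 more but only 2 remain, so it gets 4.
Total = 5×4 + 9×18 + 11×19 = 391.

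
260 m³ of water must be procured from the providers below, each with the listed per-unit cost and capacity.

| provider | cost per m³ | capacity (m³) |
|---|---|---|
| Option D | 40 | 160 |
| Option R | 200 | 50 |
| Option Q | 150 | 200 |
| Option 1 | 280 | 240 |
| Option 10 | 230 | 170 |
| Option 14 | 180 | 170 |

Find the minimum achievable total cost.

Fill from the cheapest provider first.
Option D (40): use full 160 → 100 m³ to go.
Option Q at 150: take 100 of its 200 → requirement met.
Option 14, Option R, Option 10, Option 1: unused.
Cost = 160×40 + 100×150 = 21400.

21400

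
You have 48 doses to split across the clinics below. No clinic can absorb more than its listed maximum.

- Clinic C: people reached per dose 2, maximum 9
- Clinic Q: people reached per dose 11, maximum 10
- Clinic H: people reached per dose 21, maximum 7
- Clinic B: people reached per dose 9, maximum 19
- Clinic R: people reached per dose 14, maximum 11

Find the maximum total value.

Rank by people reached per dose: Clinic H 21 > Clinic R 14 > Clinic Q 11 > Clinic B 9 > Clinic C 2.
Give Clinic H 7 to hit its cap of 7 → 41 left.
Give Clinic R 11 to hit its cap of 11 → 30 left.
Clinic Q: +10 to 10 (cap) → 20 left.
Clinic B takes 19 to reach its cap of 19 → 1 left.
Only 1 left; Clinic C takes them to reach 1.
Total = 2×1 + 11×10 + 21×7 + 9×19 + 14×11 = 584.

584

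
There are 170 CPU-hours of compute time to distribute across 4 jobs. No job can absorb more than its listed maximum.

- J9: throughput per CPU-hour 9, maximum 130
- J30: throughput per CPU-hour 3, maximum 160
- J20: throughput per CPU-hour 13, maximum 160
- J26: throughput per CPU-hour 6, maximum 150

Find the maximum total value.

Highest throughput per CPU-hour first: J20 13 > J9 9 > J26 6 > J30 3.
Give J20 160 to hit its cap of 160 — 10 left.
J9 has room for 130 but only 10 remain, so it gets 10.
Total = 9×10 + 13×160 = 2170.

2170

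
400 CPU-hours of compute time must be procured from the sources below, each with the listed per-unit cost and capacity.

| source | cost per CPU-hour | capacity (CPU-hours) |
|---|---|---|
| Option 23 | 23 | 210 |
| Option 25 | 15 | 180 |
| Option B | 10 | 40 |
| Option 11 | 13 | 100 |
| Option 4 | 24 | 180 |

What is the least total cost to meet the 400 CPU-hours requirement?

Use sources in increasing cost order.
Option B (10): use full 40 — 360 CPU-hours to go.
Take 100 from Option 11 at 13 — need 260 more.
Option 25 (15): use full 180 — 80 CPU-hours to go.
Option 23 (23): take the remaining 80 — done.
Option 4: unused.
Cost = 40×10 + 100×13 + 180×15 + 80×23 = 6240.

6240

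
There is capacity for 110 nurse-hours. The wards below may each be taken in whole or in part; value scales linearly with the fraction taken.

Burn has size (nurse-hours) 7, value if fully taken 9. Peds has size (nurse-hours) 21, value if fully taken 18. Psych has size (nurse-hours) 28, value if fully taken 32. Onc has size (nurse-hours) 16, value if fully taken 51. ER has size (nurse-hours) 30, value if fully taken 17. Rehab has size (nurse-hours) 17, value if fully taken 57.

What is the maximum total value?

Sort by value density: Rehab 57/17≈3.35, Onc 51/16≈3.19, Burn 9/7≈1.29, Psych 32/28≈1.14, Peds 18/21≈0.857, ER 17/30≈0.567.
Rehab: take in full, 17 nurse-hours for value 57 → 93 left.
Take all of Onc (16 nurse-hours, value 51) → 77 nurse-hours left.
All 7 nurse-hours of Burn fit (value 9) → 70 remain.
Psych: take in full, 28 nurse-hours for value 32 → 42 left.
Take all of Peds (21 nurse-hours, value 18) → 21 nurse-hours left.
Fill the last 21 nurse-hours with part of ER: 21/30 of it earns 11.9.
Total value = 178.9.

178.9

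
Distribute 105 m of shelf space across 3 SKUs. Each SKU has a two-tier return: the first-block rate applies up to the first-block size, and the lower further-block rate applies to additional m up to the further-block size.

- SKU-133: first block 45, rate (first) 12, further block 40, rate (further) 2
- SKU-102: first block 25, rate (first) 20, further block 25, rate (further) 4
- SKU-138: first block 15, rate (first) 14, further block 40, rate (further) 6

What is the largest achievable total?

1370

Order all 6 blocks by rate: SKU-102/T1 20 > SKU-138/T1 14 > SKU-133/T1 12 > SKU-138/T2 6 > SKU-102/T2 4 > SKU-133/T2 2.
SKU-102 T1 at 20: fill all 25 — 80 left.
SKU-138 T1 at 14: fill all 15 — 65 left.
SKU-133/T1 (12): +45 — 20 left.
SKU-138/T2: +20 of 40 at 6; pool empty.
Total = 20×25 + 14×15 + 12×45 + 6×20 = 1370.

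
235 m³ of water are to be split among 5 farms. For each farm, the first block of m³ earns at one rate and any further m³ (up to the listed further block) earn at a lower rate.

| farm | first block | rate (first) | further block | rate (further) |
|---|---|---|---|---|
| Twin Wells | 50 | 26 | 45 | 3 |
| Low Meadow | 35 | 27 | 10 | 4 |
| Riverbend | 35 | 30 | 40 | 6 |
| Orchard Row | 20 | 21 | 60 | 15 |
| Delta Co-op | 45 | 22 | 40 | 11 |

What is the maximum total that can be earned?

5455

Rank every tier by rate: Riverbend/T1 30 > Low Meadow/T1 27 > Twin Wells/T1 26 > Delta Co-op/T1 22 > Orchard Row/T1 21 > Orchard Row/T2 15 > Delta Co-op/T2 11 > Riverbend/T2 6 > Low Meadow/T2 4 > Twin Wells/T2 3.
Riverbend T1 at 30: fill all 35 → 200 left.
Low Meadow T1 at 27: fill all 35 → 165 left.
Fill Twin Wells T1 block (50 at 26) → 115 left.
Delta Co-op T1 at 22: fill all 45 → 70 left.
Fill Orchard Row T1 block (20 at 21) → 50 left.
50 remain; put them into Orchard Row T2 at 15.
Total = 30×35 + 27×35 + 26×50 + 22×45 + 21×20 + 15×50 = 5455.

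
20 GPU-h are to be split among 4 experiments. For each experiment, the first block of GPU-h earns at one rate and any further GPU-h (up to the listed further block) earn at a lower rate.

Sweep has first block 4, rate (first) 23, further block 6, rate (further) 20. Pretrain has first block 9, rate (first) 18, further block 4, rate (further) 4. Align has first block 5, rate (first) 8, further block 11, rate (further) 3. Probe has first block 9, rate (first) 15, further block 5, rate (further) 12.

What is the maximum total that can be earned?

Treat each block as its own option and order by rate: Sweep/first 23 > Sweep/second 20 > Pretrain/first 18 > Probe/first 15 > Probe/second 12 > Align/first 8 > Pretrain/second 4 > Align/second 3.
Sweep/first (23): +4 → 16 left.
Sweep/second (20): +6 → 10 left.
Pretrain first at 18: fill all 9 → 1 left.
Probe/first: +1 of 9 at 15; pool empty.
Total = 23×4 + 20×6 + 18×9 + 15×1 = 389.

389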